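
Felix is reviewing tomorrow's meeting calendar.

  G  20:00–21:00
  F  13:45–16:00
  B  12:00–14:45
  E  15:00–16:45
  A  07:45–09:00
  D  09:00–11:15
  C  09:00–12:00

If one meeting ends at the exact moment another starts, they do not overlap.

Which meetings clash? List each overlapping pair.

Sorted by start: A, C, D, B, F, E, G.
C starts exactly when A ends (back-to-back, no overlap); A is clear from here.
D starts before C ends → C and D overlap.
B starts exactly when C ends (back-to-back, no overlap); C is clear from here.
B starts after D ends; D is clear from here.
F starts before B ends → B and F overlap.
E starts after B ends; B is clear from here.
E starts before F ends → F and E overlap.
G starts after F ends.
G starts after E ends.

B & F, C & D, E & F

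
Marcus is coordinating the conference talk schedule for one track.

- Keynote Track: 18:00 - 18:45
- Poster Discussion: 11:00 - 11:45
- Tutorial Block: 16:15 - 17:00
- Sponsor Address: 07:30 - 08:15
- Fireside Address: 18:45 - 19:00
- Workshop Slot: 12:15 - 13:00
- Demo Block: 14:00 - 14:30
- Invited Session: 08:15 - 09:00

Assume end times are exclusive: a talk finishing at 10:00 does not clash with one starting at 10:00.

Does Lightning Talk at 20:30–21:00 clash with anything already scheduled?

Sponsor Address: ends 08:15 at or before Lightning Talk starts 20:30 → clear.
Invited Session: ends 09:00 at or before Lightning Talk starts 20:30 → clear.
Poster Discussion: ends 11:45 at or before Lightning Talk starts 20:30 → clear.
Workshop Slot: ends 13:00 at or before Lightning Talk starts 20:30 → clear.
Demo Block: ends 14:30 at or before Lightning Talk starts 20:30 → clear.
Tutorial Block: ends 17:00 at or before Lightning Talk starts 20:30 → clear.
Keynote Track: ends 18:45 at or before Lightning Talk starts 20:30 → clear.
Fireside Address: ends 19:00 at or before Lightning Talk starts 20:30 → clear.

No — it doesn't clash with anything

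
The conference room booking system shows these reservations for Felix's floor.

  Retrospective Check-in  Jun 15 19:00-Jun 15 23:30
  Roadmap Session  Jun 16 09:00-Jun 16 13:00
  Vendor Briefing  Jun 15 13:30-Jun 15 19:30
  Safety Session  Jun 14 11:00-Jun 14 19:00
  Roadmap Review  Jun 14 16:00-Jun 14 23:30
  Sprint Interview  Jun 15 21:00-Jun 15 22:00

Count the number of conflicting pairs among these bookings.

Two intervals overlap when each starts before the other ends.
Sorted by start: Safety Session, Roadmap Review, Vendor Briefing, Retrospective Check-in, Sprint Interview, Roadmap Session.
Roadmap Review starts before Safety Session ends → Safety Session and Roadmap Review overlap.
Vendor Briefing starts after Safety Session ends, so Safety Session has no further overlaps.
Vendor Briefing starts after Roadmap Review ends, so Roadmap Review has no further overlaps.
Retrospective Check-in starts before Vendor Briefing ends → Vendor Briefing and Retrospective Check-in overlap.
Sprint Interview starts after Vendor Briefing ends, so Vendor Briefing has no further overlaps.
Sprint Interview starts before Retrospective Check-in ends → Retrospective Check-in and Sprint Interview overlap.
Roadmap Session starts after Retrospective Check-in ends.
Roadmap Session starts after Sprint Interview ends.
Overlapping pairs: Retrospective Check-in & Sprint Interview, Retrospective Check-in & Vendor Briefing, Roadmap Review & Safety Session — 3 in total.

3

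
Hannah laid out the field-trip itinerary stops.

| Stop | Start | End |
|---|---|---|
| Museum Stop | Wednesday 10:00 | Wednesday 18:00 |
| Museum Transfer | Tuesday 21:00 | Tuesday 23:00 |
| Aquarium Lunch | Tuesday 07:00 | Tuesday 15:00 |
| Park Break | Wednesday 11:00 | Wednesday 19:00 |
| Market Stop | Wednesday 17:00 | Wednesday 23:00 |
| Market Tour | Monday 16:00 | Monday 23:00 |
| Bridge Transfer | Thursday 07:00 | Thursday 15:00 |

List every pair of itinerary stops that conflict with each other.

Sorted by start: Market Tour, Aquarium Lunch, Museum Transfer, Museum Stop, Park Break, Market Stop, Bridge Transfer.
Aquarium Lunch starts after Market Tour ends, so nothing later overlaps Market Tour either.
Museum Transfer starts after Aquarium Lunch ends, so nothing later overlaps Aquarium Lunch either.
Museum Stop starts after Museum Transfer ends, so nothing later overlaps Museum Transfer either.
Park Break starts before Museum Stop ends → Museum Stop and Park Break overlap.
Market Stop starts before Museum Stop ends → Museum Stop and Market Stop overlap.
Bridge Transfer starts after Museum Stop ends.
Market Stop starts before Park Break ends → Park Break and Market Stop overlap.
Bridge Transfer starts after Park Break ends.
Bridge Transfer starts after Market Stop ends.

Market Stop & Museum Stop, Market Stop & Park Break, Museum Stop & Park Break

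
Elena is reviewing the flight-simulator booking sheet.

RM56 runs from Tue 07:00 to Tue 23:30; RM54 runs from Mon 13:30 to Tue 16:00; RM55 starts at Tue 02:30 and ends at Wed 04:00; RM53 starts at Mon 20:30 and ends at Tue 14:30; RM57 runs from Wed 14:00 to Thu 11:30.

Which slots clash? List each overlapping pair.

Sorted by start: RM54, RM53, RM55, RM56, RM57.
RM53 starts before RM54 ends → RM54 and RM53 overlap.
RM55 starts before RM54 ends → RM54 and RM55 overlap.
RM56 starts before RM54 ends → RM54 and RM56 overlap.
RM57 starts after RM54 ends.
RM55 starts before RM53 ends → RM53 and RM55 overlap.
RM56 starts before RM53 ends → RM53 and RM56 overlap.
RM57 starts after RM53 ends.
RM56 starts before RM55 ends → RM55 and RM56 overlap.
RM57 starts after RM55 ends.
RM57 starts after RM56 ends.

RM53 & RM54, RM53 & RM55, RM53 & RM56, RM54 & RM55, RM54 & RM56, RM55 & RM56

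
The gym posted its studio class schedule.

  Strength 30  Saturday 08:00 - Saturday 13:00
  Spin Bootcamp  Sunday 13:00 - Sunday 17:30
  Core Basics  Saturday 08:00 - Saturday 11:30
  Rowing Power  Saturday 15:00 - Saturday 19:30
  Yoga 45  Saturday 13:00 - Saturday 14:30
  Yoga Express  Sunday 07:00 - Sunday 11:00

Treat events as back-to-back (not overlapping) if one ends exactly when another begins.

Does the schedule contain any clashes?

Sorted by start: Strength 30, Core Basics, Yoga 45, Rowing Power, Yoga Express, Spin Bootcamp.
Core Basics starts before Strength 30 ends → Strength 30 and Core Basics overlap.
That's a conflict, so the schedule is not conflict-free.

Yes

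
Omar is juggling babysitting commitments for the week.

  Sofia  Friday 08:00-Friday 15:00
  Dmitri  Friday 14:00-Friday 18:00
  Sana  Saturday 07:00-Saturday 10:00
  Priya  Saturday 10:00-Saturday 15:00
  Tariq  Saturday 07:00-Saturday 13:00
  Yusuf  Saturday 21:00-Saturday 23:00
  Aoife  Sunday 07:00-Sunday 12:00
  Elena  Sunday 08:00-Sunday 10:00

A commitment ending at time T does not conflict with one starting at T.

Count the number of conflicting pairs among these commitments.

4

Sorted by start: Sofia, Dmitri, Sana, Tariq, Priya, Yusuf, Aoife, Elena.
Dmitri starts before Sofia ends → Sofia and Dmitri overlap.
Sana starts after Sofia ends; Sofia is clear from here.
Sana starts after Dmitri ends; Dmitri is clear from here.
Tariq starts before Sana ends → Sana and Tariq overlap.
Priya starts exactly when Sana ends (back-to-back, no overlap); Sana is clear from here.
Priya starts before Tariq ends → Tariq and Priya overlap.
Yusuf starts after Tariq ends; Tariq is clear from here.
Yusuf starts after Priya ends; Priya is clear from here.
Aoife starts after Yusuf ends; Yusuf is clear from here.
Elena starts before Aoife ends → Aoife and Elena overlap.
Overlapping pairs: Aoife & Elena, Dmitri & Sofia, Priya & Tariq, Sana & Tariq — 4 in total.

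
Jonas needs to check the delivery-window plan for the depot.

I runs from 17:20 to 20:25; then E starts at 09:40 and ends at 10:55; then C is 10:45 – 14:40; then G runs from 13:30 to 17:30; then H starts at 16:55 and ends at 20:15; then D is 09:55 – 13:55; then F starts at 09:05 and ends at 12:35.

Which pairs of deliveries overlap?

C & D, C & E, C & F, C & G, D & E, D & F, D & G, E & F, G & H, G & I, H & I

Sorted by start: F, E, D, C, G, H, I.
E starts before F ends → F and E overlap.
D starts before F ends → F and D overlap.
C starts before F ends → F and C overlap.
G starts after F ends; F is clear from here.
D starts before E ends → E and D overlap.
C starts before E ends → E and C overlap.
G starts after E ends; E is clear from here.
C starts before D ends → D and C overlap.
G starts before D ends → D and G overlap.
H starts after D ends; D is clear from here.
G starts before C ends → C and G overlap.
H starts after C ends; C is clear from here.
H starts before G ends → G and H overlap.
I starts before G ends → G and I overlap.
I starts before H ends → H and I overlap.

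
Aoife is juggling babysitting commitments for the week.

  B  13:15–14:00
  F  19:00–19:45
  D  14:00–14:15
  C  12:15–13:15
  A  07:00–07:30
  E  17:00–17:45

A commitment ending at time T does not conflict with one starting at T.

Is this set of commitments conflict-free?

Two intervals overlap when each starts before the other ends.
Sorted by start: A, C, B, D, E, F.
C starts after A ends, so A has no further overlaps.
B starts exactly when C ends (back-to-back, no overlap), so C has no further overlaps.
D starts exactly when B ends (back-to-back, no overlap), so B has no further overlaps.
E starts after D ends, so D has no further overlaps.
F starts after E ends.
Every pair is clear; the schedule has no overlaps.

Yes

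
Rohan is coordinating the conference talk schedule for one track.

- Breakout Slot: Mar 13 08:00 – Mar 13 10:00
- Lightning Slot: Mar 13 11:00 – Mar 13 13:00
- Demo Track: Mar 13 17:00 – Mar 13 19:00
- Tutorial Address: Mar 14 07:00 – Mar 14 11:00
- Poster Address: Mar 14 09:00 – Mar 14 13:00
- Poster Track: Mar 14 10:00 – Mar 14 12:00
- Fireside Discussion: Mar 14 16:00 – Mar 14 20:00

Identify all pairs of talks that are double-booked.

Sorted by start: Breakout Slot, Lightning Slot, Demo Track, Tutorial Address, Poster Address, Poster Track, Fireside Discussion.
Lightning Slot starts after Breakout Slot ends, so Breakout Slot has no further overlaps.
Demo Track starts after Lightning Slot ends, so Lightning Slot has no further overlaps.
Tutorial Address starts after Demo Track ends, so Demo Track has no further overlaps.
Poster Address starts before Tutorial Address ends → Tutorial Address and Poster Address overlap.
Poster Track starts before Tutorial Address ends → Tutorial Address and Poster Track overlap.
Fireside Discussion starts after Tutorial Address ends.
Poster Track starts before Poster Address ends → Poster Address and Poster Track overlap.
Fireside Discussion starts after Poster Address ends.
Fireside Discussion starts after Poster Track ends.

Poster Address & Poster Track, Poster Address & Tutorial Address, Poster Track & Tutorial Address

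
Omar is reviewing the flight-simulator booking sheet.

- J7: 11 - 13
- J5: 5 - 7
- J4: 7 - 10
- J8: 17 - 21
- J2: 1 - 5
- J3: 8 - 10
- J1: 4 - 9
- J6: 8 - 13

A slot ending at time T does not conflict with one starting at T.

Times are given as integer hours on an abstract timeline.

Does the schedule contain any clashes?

Yes

Check each pair: they overlap iff neither finishes before the other starts.
Sorted by start: J2, J1, J5, J4, J3, J6, J7, J8.
J1 starts before J2 ends → J2 and J1 overlap.
That's a conflict, so the schedule is not conflict-free.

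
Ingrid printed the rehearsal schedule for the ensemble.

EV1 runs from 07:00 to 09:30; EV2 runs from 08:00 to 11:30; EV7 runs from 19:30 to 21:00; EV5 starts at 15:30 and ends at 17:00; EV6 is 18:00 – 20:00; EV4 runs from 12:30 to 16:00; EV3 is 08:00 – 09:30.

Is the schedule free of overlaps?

No

Sorted by start: EV1, EV2, EV3, EV4, EV5, EV6, EV7.
EV2 starts before EV1 ends → EV1 and EV2 overlap.
That's a conflict, so the schedule is not conflict-free.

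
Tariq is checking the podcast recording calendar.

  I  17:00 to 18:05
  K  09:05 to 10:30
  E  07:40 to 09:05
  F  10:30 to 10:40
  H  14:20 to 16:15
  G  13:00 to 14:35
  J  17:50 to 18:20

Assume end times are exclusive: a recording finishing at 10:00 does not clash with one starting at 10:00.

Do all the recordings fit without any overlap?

No

Sorted by start: E, K, F, G, H, I, J.
K starts exactly when E ends (back-to-back, no overlap); E is clear from here.
F starts exactly when K ends (back-to-back, no overlap); K is clear from here.
G starts after F ends; F is clear from here.
H starts before G ends → G and H overlap.
That's a conflict, so the schedule is not conflict-free.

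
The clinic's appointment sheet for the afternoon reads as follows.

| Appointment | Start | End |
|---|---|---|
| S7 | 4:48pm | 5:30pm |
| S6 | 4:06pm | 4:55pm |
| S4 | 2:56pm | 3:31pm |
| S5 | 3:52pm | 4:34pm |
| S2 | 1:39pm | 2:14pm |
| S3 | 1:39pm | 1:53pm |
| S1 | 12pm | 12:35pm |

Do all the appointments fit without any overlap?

No

Sorted by start: S1, S2, S3, S4, S5, S6, S7.
S2 starts after S1 ends, so nothing later overlaps S1 either.
S3 starts before S2 ends → S2 and S3 overlap.
That's a conflict, so the schedule is not conflict-free.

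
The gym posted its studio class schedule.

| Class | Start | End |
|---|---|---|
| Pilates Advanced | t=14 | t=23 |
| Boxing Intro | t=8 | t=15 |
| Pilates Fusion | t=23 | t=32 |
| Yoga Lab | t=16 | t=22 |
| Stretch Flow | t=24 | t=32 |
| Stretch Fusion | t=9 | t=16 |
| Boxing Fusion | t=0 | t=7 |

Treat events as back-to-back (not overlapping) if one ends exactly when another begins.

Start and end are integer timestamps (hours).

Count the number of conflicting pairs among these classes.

Sorted by start: Boxing Fusion, Boxing Intro, Stretch Fusion, Pilates Advanced, Yoga Lab, Pilates Fusion, Stretch Flow.
Boxing Intro starts after Boxing Fusion ends, so nothing later overlaps Boxing Fusion either.
Stretch Fusion starts before Boxing Intro ends → Boxing Intro and Stretch Fusion overlap.
Pilates Advanced starts before Boxing Intro ends → Boxing Intro and Pilates Advanced overlap.
Yoga Lab starts after Boxing Intro ends, so nothing later overlaps Boxing Intro either.
Pilates Advanced starts before Stretch Fusion ends → Stretch Fusion and Pilates Advanced overlap.
Yoga Lab starts exactly when Stretch Fusion ends (back-to-back, no overlap), so nothing later overlaps Stretch Fusion either.
Yoga Lab starts before Pilates Advanced ends → Pilates Advanced and Yoga Lab overlap.
Pilates Fusion starts exactly when Pilates Advanced ends (back-to-back, no overlap), so nothing later overlaps Pilates Advanced either.
Pilates Fusion starts after Yoga Lab ends, so nothing later overlaps Yoga Lab either.
Stretch Flow starts before Pilates Fusion ends → Pilates Fusion and Stretch Flow overlap.
Overlapping pairs: Boxing Intro & Pilates Advanced, Boxing Intro & Stretch Fusion, Pilates Advanced & Stretch Fusion, Pilates Advanced & Yoga Lab, Pilates Fusion & Stretch Flow — 5 in total.

5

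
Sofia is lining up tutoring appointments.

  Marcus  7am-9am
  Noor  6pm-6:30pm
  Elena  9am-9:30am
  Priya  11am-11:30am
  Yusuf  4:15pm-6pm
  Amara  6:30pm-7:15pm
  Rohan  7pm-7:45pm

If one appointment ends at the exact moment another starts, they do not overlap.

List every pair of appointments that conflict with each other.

Amara & Rohan

Sorted by start: Marcus, Elena, Priya, Yusuf, Noor, Amara, Rohan.
Elena starts exactly when Marcus ends (back-to-back, no overlap), so nothing later overlaps Marcus either.
Priya starts after Elena ends, so nothing later overlaps Elena either.
Yusuf starts after Priya ends, so nothing later overlaps Priya either.
Noor starts exactly when Yusuf ends (back-to-back, no overlap), so nothing later overlaps Yusuf either.
Amara starts exactly when Noor ends (back-to-back, no overlap), so nothing later overlaps Noor either.
Rohan starts before Amara ends → Amara and Rohan overlap.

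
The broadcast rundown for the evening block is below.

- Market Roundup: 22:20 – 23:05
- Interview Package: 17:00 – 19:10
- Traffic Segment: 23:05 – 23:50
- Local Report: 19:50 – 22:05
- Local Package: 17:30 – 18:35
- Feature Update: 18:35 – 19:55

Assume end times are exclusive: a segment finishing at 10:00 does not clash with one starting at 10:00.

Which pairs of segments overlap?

Feature Update & Interview Package, Feature Update & Local Report, Interview Package & Local Package

Sorted by start: Interview Package, Local Package, Feature Update, Local Report, Market Roundup, Traffic Segment.
Local Package starts before Interview Package ends → Interview Package and Local Package overlap.
Feature Update starts before Interview Package ends → Interview Package and Feature Update overlap.
Local Report starts after Interview Package ends; Interview Package is clear from here.
Feature Update starts exactly when Local Package ends (back-to-back, no overlap); Local Package is clear from here.
Local Report starts before Feature Update ends → Feature Update and Local Report overlap.
Market Roundup starts after Feature Update ends; Feature Update is clear from here.
Market Roundup starts after Local Report ends; Local Report is clear from here.
Traffic Segment starts exactly when Market Roundup ends (back-to-back, no overlap).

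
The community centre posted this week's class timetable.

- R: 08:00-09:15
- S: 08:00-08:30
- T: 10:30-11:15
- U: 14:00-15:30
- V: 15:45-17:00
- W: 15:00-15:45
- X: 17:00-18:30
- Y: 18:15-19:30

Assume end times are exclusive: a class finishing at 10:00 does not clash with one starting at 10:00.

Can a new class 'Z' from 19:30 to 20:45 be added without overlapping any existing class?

Yes — the slot is free

R: ends 09:15 at or before Z starts 19:30 → clear.
S: ends 08:30 at or before Z starts 19:30 → clear.
T: ends 11:15 at or before Z starts 19:30 → clear.
U: ends 15:30 at or before Z starts 19:30 → clear.
W: ends 15:45 at or before Z starts 19:30 → clear.
V: ends 17:00 at or before Z starts 19:30 → clear.
X: ends 18:30 at or before Z starts 19:30 → clear.
Y: ends 19:30 at or before Z starts 19:30 → clear.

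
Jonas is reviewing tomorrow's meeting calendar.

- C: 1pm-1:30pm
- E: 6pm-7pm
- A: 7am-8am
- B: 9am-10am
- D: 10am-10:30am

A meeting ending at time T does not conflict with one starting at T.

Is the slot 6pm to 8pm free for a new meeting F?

No — it overlaps E

A: ends 8am at or before F starts 6pm → clear.
B: ends 10am at or before F starts 6pm → clear.
D: ends 10:30am at or before F starts 6pm → clear.
C: ends 1:30pm at or before F starts 6pm → clear.
E: starts 6pm before F ends 8pm, and ends 7pm after F starts 6pm → overlap.
F overlaps E.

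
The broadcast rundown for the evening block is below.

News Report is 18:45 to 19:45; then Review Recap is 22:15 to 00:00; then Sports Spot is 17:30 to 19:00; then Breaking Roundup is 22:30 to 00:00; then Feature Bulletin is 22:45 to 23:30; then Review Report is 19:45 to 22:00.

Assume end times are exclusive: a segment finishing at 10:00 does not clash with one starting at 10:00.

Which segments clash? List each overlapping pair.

Sorted by start: Sports Spot, News Report, Review Report, Review Recap, Breaking Roundup, Feature Bulletin.
News Report starts before Sports Spot ends → Sports Spot and News Report overlap.
Review Report starts after Sports Spot ends, so nothing later overlaps Sports Spot either.
Review Report starts exactly when News Report ends (back-to-back, no overlap), so nothing later overlaps News Report either.
Review Recap starts after Review Report ends, so nothing later overlaps Review Report either.
Breaking Roundup starts before Review Recap ends → Review Recap and Breaking Roundup overlap.
Feature Bulletin starts before Review Recap ends → Review Recap and Feature Bulletin overlap.
Feature Bulletin starts before Breaking Roundup ends → Breaking Roundup and Feature Bulletin overlap.

Breaking Roundup & Feature Bulletin, Breaking Roundup & Review Recap, Feature Bulletin & Review Recap, News Report & Sports Spot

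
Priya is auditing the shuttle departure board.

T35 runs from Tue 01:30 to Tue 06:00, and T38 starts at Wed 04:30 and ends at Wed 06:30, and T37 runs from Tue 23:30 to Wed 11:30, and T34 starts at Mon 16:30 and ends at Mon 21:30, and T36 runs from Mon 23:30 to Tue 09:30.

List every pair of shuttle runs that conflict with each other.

Sorted by start: T34, T36, T35, T37, T38.
T36 starts after T34 ends — done with T34.
T35 starts before T36 ends → T36 and T35 overlap.
T37 starts after T36 ends — done with T36.
T37 starts after T35 ends — done with T35.
T38 starts before T37 ends → T37 and T38 overlap.

T35 & T36, T37 & T38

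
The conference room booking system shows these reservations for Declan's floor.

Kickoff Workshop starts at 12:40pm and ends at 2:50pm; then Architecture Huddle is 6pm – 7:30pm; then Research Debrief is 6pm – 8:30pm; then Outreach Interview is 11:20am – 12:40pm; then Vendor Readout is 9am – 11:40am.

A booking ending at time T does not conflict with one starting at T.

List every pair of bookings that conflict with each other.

Check each pair: they overlap iff neither finishes before the other starts.
Sorted by start: Vendor Readout, Outreach Interview, Kickoff Workshop, Architecture Huddle, Research Debrief.
Outreach Interview starts before Vendor Readout ends → Vendor Readout and Outreach Interview overlap.
Kickoff Workshop starts after Vendor Readout ends, so nothing later overlaps Vendor Readout either.
Kickoff Workshop starts exactly when Outreach Interview ends (back-to-back, no overlap), so nothing later overlaps Outreach Interview either.
Architecture Huddle starts after Kickoff Workshop ends, so nothing later overlaps Kickoff Workshop either.
Research Debrief starts before Architecture Huddle ends → Architecture Huddle and Research Debrief overlap.

Architecture Huddle & Research Debrief, Outreach Interview & Vendor Readout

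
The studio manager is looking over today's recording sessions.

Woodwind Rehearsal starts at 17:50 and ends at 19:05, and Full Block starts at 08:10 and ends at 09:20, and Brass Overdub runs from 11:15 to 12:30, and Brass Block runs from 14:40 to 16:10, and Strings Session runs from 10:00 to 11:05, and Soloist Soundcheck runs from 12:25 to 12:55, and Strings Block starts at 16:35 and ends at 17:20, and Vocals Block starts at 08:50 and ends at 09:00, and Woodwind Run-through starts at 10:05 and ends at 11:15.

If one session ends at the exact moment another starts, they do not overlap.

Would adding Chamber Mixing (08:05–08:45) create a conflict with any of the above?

Yes — it overlaps Full Block

Full Block: starts 08:10 before Chamber Mixing ends 08:45, and ends 09:20 after Chamber Mixing starts 08:05 → overlap.
Vocals Block: starts 08:50 at or after Chamber Mixing ends 08:45 → clear.
Strings Session: starts 10:00 at or after Chamber Mixing ends 08:45 → clear.
Woodwind Run-through: starts 10:05 at or after Chamber Mixing ends 08:45 → clear.
Brass Overdub: starts 11:15 at or after Chamber Mixing ends 08:45 → clear.
Soloist Soundcheck: starts 12:25 at or after Chamber Mixing ends 08:45 → clear.
Brass Block: starts 14:40 at or after Chamber Mixing ends 08:45 → clear.
Strings Block: starts 16:35 at or after Chamber Mixing ends 08:45 → clear.
Woodwind Rehearsal: starts 17:50 at or after Chamber Mixing ends 08:45 → clear.
Chamber Mixing overlaps Full Block.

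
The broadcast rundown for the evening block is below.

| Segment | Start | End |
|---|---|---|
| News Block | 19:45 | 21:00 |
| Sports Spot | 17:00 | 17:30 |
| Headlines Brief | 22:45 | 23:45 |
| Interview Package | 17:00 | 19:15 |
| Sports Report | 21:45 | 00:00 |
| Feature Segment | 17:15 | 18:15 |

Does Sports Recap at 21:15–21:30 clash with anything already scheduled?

No — it doesn't clash with anything

Sports Spot: ends 17:30 at or before Sports Recap starts 21:15 → clear.
Interview Package: ends 19:15 at or before Sports Recap starts 21:15 → clear.
Feature Segment: ends 18:15 at or before Sports Recap starts 21:15 → clear.
News Block: ends 21:00 at or before Sports Recap starts 21:15 → clear.
Sports Report: starts 21:45 at or after Sports Recap ends 21:30 → clear.
Headlines Brief: starts 22:45 at or after Sports Recap ends 21:30 → clear.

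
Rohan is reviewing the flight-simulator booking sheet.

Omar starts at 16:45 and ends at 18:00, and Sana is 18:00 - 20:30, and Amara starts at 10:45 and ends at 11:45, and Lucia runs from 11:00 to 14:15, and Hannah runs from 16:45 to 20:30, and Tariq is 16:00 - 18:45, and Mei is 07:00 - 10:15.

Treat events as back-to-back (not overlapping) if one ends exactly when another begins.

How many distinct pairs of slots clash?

6

Check each pair: they overlap iff neither finishes before the other starts.
Sorted by start: Mei, Amara, Lucia, Tariq, Omar, Hannah, Sana.
Amara starts after Mei ends, so nothing later overlaps Mei either.
Lucia starts before Amara ends → Amara and Lucia overlap.
Tariq starts after Amara ends, so nothing later overlaps Amara either.
Tariq starts after Lucia ends, so nothing later overlaps Lucia either.
Omar starts before Tariq ends → Tariq and Omar overlap.
Hannah starts before Tariq ends → Tariq and Hannah overlap.
Sana starts before Tariq ends → Tariq and Sana overlap.
Hannah starts before Omar ends → Omar and Hannah overlap.
Sana starts exactly when Omar ends (back-to-back, no overlap).
Sana starts before Hannah ends → Hannah and Sana overlap.
Overlapping pairs: Amara & Lucia, Hannah & Omar, Hannah & Sana, Hannah & Tariq, Omar & Tariq, Sana & Tariq — 6 in total.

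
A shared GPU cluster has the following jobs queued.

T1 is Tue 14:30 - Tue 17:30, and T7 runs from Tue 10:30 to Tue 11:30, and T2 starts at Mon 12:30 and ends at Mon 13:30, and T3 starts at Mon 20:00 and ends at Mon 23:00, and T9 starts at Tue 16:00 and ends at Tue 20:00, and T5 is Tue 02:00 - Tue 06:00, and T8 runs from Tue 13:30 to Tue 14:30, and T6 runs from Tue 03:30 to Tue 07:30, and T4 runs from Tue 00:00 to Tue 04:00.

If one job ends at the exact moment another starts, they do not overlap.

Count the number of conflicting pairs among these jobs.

4

Sorted by start: T2, T3, T4, T5, T6, T7, T8, T1, T9.
T3 starts after T2 ends — done with T2.
T4 starts after T3 ends — done with T3.
T5 starts before T4 ends → T4 and T5 overlap.
T6 starts before T4 ends → T4 and T6 overlap.
T7 starts after T4 ends — done with T4.
T6 starts before T5 ends → T5 and T6 overlap.
T7 starts after T5 ends — done with T5.
T7 starts after T6 ends — done with T6.
T8 starts after T7 ends — done with T7.
T1 starts exactly when T8 ends (back-to-back, no overlap) — done with T8.
T9 starts before T1 ends → T1 and T9 overlap.
Overlapping pairs: T1 & T9, T4 & T5, T4 & T6, T5 & T6 — 4 in total.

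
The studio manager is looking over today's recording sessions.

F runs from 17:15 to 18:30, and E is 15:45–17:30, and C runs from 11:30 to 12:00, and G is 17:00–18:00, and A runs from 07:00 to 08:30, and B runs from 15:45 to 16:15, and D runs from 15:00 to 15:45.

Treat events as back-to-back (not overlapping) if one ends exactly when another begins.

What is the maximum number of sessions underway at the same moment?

3

Sort all start/end points and keep a running count:
07:00 start A → 1
08:30 end A → 0
11:30 start C → 1
12:00 end C → 0
15:00 start D → 1
15:45 end D → 0
15:45 start B → 1
15:45 start E → 2
16:15 end B → 1
17:00 start G → 2
17:15 start F → 3
17:30 end E → 2
18:00 end G → 1
18:30 end F → 0
Peak is 3, at 17:15 (E, F, G).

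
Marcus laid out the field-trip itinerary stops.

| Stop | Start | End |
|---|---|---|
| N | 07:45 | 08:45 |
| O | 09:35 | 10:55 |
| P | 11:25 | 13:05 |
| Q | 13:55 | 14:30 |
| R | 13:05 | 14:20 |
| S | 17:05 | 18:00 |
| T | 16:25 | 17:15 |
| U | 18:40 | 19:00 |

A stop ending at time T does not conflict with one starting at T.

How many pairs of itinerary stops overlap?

2

Sorted by start: N, O, P, R, Q, T, S, U.
O starts after N ends, so nothing later overlaps N either.
P starts after O ends, so nothing later overlaps O either.
R starts exactly when P ends (back-to-back, no overlap), so nothing later overlaps P either.
Q starts before R ends → R and Q overlap.
T starts after R ends, so nothing later overlaps R either.
T starts after Q ends, so nothing later overlaps Q either.
S starts before T ends → T and S overlap.
U starts after T ends.
U starts after S ends.
Overlapping pairs: Q & R, S & T — 2 in total.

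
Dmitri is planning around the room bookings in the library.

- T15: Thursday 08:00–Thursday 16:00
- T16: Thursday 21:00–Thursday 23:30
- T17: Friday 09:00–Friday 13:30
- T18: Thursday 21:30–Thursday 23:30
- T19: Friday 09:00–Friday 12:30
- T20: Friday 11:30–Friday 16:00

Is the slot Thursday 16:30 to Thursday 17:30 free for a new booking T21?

Yes — the slot is free

T15: ends Thursday 16:00 at or before T21 starts Thursday 16:30 → clear.
T16: starts Thursday 21:00 at or after T21 ends Thursday 17:30 → clear.
T18: starts Thursday 21:30 at or after T21 ends Thursday 17:30 → clear.
T17: starts Friday 09:00 at or after T21 ends Thursday 17:30 → clear.
T19: starts Friday 09:00 at or after T21 ends Thursday 17:30 → clear.
T20: starts Friday 11:30 at or after T21 ends Thursday 17:30 → clear.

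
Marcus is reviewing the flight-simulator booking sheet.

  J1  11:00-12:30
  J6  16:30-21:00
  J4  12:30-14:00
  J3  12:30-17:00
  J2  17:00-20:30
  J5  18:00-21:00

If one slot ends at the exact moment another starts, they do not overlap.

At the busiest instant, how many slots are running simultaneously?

3

Sweep the timeline, counting +1 at each start and −1 at each end (ends before starts at a tie):
11:00 start J1 → 1
12:30 end J1 → 0
12:30 start J3 → 1
12:30 start J4 → 2
14:00 end J4 → 1
16:30 start J6 → 2
17:00 end J3 → 1
17:00 start J2 → 2
18:00 start J5 → 3
20:30 end J2 → 2
21:00 end J5 → 1
21:00 end J6 → 0
Peak is 3, at 18:00 (J2, J5, J6).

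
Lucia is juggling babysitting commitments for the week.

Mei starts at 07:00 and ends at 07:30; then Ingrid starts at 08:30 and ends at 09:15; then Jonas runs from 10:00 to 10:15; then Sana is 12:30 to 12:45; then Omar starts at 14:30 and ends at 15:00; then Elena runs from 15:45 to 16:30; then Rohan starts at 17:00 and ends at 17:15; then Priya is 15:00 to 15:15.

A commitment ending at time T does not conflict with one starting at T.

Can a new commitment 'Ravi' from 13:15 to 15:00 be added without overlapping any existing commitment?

Mei: ends 07:30 at or before Ravi starts 13:15 → clear.
Ingrid: ends 09:15 at or before Ravi starts 13:15 → clear.
Jonas: ends 10:15 at or before Ravi starts 13:15 → clear.
Sana: ends 12:45 at or before Ravi starts 13:15 → clear.
Omar: starts 14:30 before Ravi ends 15:00, and ends 15:00 after Ravi starts 13:15 → overlap.
Priya: starts 15:00 at or after Ravi ends 15:00 → clear.
Elena: starts 15:45 at or after Ravi ends 15:00 → clear.
Rohan: starts 17:00 at or after Ravi ends 15:00 → clear.
Ravi overlaps Omar.

No — it overlaps Omar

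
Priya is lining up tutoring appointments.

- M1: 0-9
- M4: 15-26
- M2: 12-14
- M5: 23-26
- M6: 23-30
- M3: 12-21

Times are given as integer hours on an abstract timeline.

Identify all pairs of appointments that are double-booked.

M2 & M3, M3 & M4, M4 & M5, M4 & M6, M5 & M6

Sorted by start: M1, M2, M3, M4, M5, M6.
M2 starts after M1 ends, so M1 has no further overlaps.
M3 starts before M2 ends → M2 and M3 overlap.
M4 starts after M2 ends, so M2 has no further overlaps.
M4 starts before M3 ends → M3 and M4 overlap.
M5 starts after M3 ends, so M3 has no further overlaps.
M5 starts before M4 ends → M4 and M5 overlap.
M6 starts before M4 ends → M4 and M6 overlap.
M6 starts before M5 ends → M5 and M6 overlap.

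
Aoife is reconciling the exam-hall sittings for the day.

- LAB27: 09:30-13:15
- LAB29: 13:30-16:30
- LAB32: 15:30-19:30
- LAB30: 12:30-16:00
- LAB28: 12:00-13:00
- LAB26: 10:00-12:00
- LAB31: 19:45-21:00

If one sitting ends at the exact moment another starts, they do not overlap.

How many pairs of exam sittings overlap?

Two intervals overlap when each starts before the other ends.
Sorted by start: LAB27, LAB26, LAB28, LAB30, LAB29, LAB32, LAB31.
LAB26 starts before LAB27 ends → LAB27 and LAB26 overlap.
LAB28 starts before LAB27 ends → LAB27 and LAB28 overlap.
LAB30 starts before LAB27 ends → LAB27 and LAB30 overlap.
LAB29 starts after LAB27 ends, so LAB27 has no further overlaps.
LAB28 starts exactly when LAB26 ends (back-to-back, no overlap), so LAB26 has no further overlaps.
LAB30 starts before LAB28 ends → LAB28 and LAB30 overlap.
LAB29 starts after LAB28 ends, so LAB28 has no further overlaps.
LAB29 starts before LAB30 ends → LAB30 and LAB29 overlap.
LAB32 starts before LAB30 ends → LAB30 and LAB32 overlap.
LAB31 starts after LAB30 ends.
LAB32 starts before LAB29 ends → LAB29 and LAB32 overlap.
LAB31 starts after LAB29 ends.
LAB31 starts after LAB32 ends.
Overlapping pairs: LAB26 & LAB27, LAB27 & LAB28, LAB27 & LAB30, LAB28 & LAB30, LAB29 & LAB30, LAB29 & LAB32, LAB30 & LAB32 — 7 in total.

7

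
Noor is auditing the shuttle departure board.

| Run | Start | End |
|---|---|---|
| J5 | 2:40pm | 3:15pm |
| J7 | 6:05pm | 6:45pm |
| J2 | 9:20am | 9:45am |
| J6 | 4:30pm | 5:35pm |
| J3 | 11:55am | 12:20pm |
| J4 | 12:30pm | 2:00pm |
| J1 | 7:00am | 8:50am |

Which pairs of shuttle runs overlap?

Check each pair: they overlap iff neither finishes before the other starts.
Sorted by start: J1, J2, J3, J4, J5, J6, J7.
J2 starts after J1 ends — done with J1.
J3 starts after J2 ends — done with J2.
J4 starts after J3 ends — done with J3.
J5 starts after J4 ends — done with J4.
J6 starts after J5 ends — done with J5.
J7 starts after J6 ends.

none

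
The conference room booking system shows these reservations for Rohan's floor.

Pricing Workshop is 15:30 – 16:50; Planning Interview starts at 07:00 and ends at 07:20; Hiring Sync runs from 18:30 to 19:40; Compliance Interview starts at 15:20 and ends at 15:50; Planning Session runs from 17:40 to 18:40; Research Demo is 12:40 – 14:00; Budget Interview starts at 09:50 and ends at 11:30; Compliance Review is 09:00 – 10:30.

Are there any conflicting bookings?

Yes

Sorted by start: Planning Interview, Compliance Review, Budget Interview, Research Demo, Compliance Interview, Pricing Workshop, Planning Session, Hiring Sync.
Compliance Review starts after Planning Interview ends, so nothing later overlaps Planning Interview either.
Budget Interview starts before Compliance Review ends → Compliance Review and Budget Interview overlap.
That's a conflict, so the schedule is not conflict-free.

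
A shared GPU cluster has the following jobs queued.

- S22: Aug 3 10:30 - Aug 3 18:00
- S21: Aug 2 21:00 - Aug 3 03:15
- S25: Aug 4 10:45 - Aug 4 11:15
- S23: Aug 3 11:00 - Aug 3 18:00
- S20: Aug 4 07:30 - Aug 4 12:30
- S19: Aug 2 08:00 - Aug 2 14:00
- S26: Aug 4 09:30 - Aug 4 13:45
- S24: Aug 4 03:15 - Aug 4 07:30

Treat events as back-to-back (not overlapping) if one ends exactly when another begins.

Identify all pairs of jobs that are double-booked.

Check each pair: they overlap iff neither finishes before the other starts.
Sorted by start: S19, S21, S22, S23, S24, S20, S26, S25.
S21 starts after S19 ends; S19 is clear from here.
S22 starts after S21 ends; S21 is clear from here.
S23 starts before S22 ends → S22 and S23 overlap.
S24 starts after S22 ends; S22 is clear from here.
S24 starts after S23 ends; S23 is clear from here.
S20 starts exactly when S24 ends (back-to-back, no overlap); S24 is clear from here.
S26 starts before S20 ends → S20 and S26 overlap.
S25 starts before S20 ends → S20 and S25 overlap.
S25 starts before S26 ends → S26 and S25 overlap.

S20 & S25, S20 & S26, S22 & S23, S25 & S26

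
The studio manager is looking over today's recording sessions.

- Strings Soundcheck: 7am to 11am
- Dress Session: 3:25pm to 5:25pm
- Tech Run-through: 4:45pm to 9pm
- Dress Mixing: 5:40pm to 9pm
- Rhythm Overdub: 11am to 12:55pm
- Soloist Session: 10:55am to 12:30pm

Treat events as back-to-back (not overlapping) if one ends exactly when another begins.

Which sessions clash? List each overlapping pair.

Check each pair: they overlap iff neither finishes before the other starts.
Sorted by start: Strings Soundcheck, Soloist Session, Rhythm Overdub, Dress Session, Tech Run-through, Dress Mixing.
Soloist Session starts before Strings Soundcheck ends → Strings Soundcheck and Soloist Session overlap.
Rhythm Overdub starts exactly when Strings Soundcheck ends (back-to-back, no overlap), so nothing later overlaps Strings Soundcheck either.
Rhythm Overdub starts before Soloist Session ends → Soloist Session and Rhythm Overdub overlap.
Dress Session starts after Soloist Session ends, so nothing later overlaps Soloist Session either.
Dress Session starts after Rhythm Overdub ends, so nothing later overlaps Rhythm Overdub either.
Tech Run-through starts before Dress Session ends → Dress Session and Tech Run-through overlap.
Dress Mixing starts after Dress Session ends.
Dress Mixing starts before Tech Run-through ends → Tech Run-through and Dress Mixing overlap.

Dress Mixing & Tech Run-through, Dress Session & Tech Run-through, Rhythm Overdub & Soloist Session, Soloist Session & Strings Soundcheck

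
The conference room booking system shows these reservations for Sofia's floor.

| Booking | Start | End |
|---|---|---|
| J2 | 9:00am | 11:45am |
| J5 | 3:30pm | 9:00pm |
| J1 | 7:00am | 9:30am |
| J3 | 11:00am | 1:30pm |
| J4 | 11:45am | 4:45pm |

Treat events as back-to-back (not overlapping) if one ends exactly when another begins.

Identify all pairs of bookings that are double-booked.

J1 & J2, J2 & J3, J3 & J4, J4 & J5

Sorted by start: J1, J2, J3, J4, J5.
J2 starts before J1 ends → J1 and J2 overlap.
J3 starts after J1 ends, so nothing later overlaps J1 either.
J3 starts before J2 ends → J2 and J3 overlap.
J4 starts exactly when J2 ends (back-to-back, no overlap), so nothing later overlaps J2 either.
J4 starts before J3 ends → J3 and J4 overlap.
J5 starts after J3 ends.
J5 starts before J4 ends → J4 and J5 overlap.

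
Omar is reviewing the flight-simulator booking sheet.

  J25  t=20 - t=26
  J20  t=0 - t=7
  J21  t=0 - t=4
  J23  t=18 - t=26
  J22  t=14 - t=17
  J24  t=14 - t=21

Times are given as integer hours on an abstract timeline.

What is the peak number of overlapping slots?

Walk through starts and ends in time order (an end at T is processed before a start at T):
t=0 start J20 → 1
t=0 start J21 → 2
t=4 end J21 → 1
t=7 end J20 → 0
t=14 start J22 → 1
t=14 start J24 → 2
t=17 end J22 → 1
t=18 start J23 → 2
t=20 start J25 → 3
t=21 end J24 → 2
t=26 end J23 → 1
t=26 end J25 → 0
Peak is 3, at t=20 (J23, J24, J25).

3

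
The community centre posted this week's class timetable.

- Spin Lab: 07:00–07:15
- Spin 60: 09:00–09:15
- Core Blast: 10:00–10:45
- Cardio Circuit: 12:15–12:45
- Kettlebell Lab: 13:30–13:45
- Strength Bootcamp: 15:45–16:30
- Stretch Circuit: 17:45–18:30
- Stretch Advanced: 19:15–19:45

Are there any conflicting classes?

No

Two intervals overlap when each starts before the other ends.
Sorted by start: Spin Lab, Spin 60, Core Blast, Cardio Circuit, Kettlebell Lab, Strength Bootcamp, Stretch Circuit, Stretch Advanced.
Spin 60 starts after Spin Lab ends; Spin Lab is clear from here.
Core Blast starts after Spin 60 ends; Spin 60 is clear from here.
Cardio Circuit starts after Core Blast ends; Core Blast is clear from here.
Kettlebell Lab starts after Cardio Circuit ends; Cardio Circuit is clear from here.
Strength Bootcamp starts after Kettlebell Lab ends; Kettlebell Lab is clear from here.
Stretch Circuit starts after Strength Bootcamp ends; Strength Bootcamp is clear from here.
Stretch Advanced starts after Stretch Circuit ends.
Every pair is clear; the schedule has no overlaps.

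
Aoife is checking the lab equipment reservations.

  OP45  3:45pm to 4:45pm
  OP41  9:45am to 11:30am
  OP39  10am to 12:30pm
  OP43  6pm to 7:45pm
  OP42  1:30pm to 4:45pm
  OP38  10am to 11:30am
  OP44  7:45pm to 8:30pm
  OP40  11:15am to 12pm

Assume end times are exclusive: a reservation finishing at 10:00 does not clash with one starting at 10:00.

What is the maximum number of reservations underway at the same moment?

4

Walk through starts and ends in time order (an end at T is processed before a start at T):
9:45am start OP41 → 1
10am start OP38 → 2
10am start OP39 → 3
11:15am start OP40 → 4
11:30am end OP38 → 3
11:30am end OP41 → 2
12pm end OP40 → 1
12:30pm end OP39 → 0
1:30pm start OP42 → 1
3:45pm start OP45 → 2
4:45pm end OP42 → 1
4:45pm end OP45 → 0
6pm start OP43 → 1
7:45pm end OP43 → 0
7:45pm start OP44 → 1
8:30pm end OP44 → 0
Peak is 4, at 11:15am (OP38, OP39, OP40, OP41).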